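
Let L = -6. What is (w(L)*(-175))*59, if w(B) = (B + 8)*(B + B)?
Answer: 247800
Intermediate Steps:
w(B) = 2*B*(8 + B) (w(B) = (8 + B)*(2*B) = 2*B*(8 + B))
(w(L)*(-175))*59 = ((2*(-6)*(8 - 6))*(-175))*59 = ((2*(-6)*2)*(-175))*59 = -24*(-175)*59 = 4200*59 = 247800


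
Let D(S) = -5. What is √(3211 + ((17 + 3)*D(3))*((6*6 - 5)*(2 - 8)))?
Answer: √21811 ≈ 147.69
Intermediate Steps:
√(3211 + ((17 + 3)*D(3))*((6*6 - 5)*(2 - 8))) = √(3211 + ((17 + 3)*(-5))*((6*6 - 5)*(2 - 8))) = √(3211 + (20*(-5))*((36 - 5)*(-6))) = √(3211 - 3100*(-6)) = √(3211 - 100*(-186)) = √(3211 + 18600) = √21811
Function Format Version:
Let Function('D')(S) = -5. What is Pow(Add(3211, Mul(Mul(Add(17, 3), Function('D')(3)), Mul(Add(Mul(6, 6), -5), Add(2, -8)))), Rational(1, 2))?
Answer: Pow(21811, Rational(1, 2)) ≈ 147.69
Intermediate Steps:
Pow(Add(3211, Mul(Mul(Add(17, 3), Function('D')(3)), Mul(Add(Mul(6, 6), -5), Add(2, -8)))), Rational(1, 2)) = Pow(Add(3211, Mul(Mul(Add(17, 3), -5), Mul(Add(Mul(6, 6), -5), Add(2, -8)))), Rational(1, 2)) = Pow(Add(3211, Mul(Mul(20, -5), Mul(Add(36, -5), -6))), Rational(1, 2)) = Pow(Add(3211, Mul(-100, Mul(31, -6))), Rational(1, 2)) = Pow(Add(3211, Mul(-100, -186)), Rational(1, 2)) = Pow(Add(3211, 18600), Rational(1, 2)) = Pow(21811, Rational(1, 2))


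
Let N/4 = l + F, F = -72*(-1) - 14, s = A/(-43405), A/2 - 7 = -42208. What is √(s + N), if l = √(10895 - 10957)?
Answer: √(440750082610 + 7535976100*I*√62)/43405 ≈ 15.33 + 1.0273*I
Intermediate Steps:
A = -84402 (A = 14 + 2*(-42208) = 14 - 84416 = -84402)
s = 84402/43405 (s = -84402/(-43405) = -84402*(-1/43405) = 84402/43405 ≈ 1.9445)
F = 58 (F = 72 - 14 = 58)
l = I*√62 (l = √(-62) = I*√62 ≈ 7.874*I)
N = 232 + 4*I*√62 (N = 4*(I*√62 + 58) = 4*(58 + I*√62) = 232 + 4*I*√62 ≈ 232.0 + 31.496*I)
√(s + N) = √(84402/43405 + (232 + 4*I*√62)) = √(10154362/43405 + 4*I*√62)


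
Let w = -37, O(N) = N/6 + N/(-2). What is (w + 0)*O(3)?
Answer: 37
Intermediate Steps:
O(N) = -N/3 (O(N) = N*(⅙) + N*(-½) = N/6 - N/2 = -N/3)
(w + 0)*O(3) = (-37 + 0)*(-⅓*3) = -37*(-1) = 37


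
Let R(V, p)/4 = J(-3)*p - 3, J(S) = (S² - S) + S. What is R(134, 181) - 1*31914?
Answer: -25410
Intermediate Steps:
J(S) = S²
R(V, p) = -12 + 36*p (R(V, p) = 4*((-3)²*p - 3) = 4*(9*p - 3) = 4*(-3 + 9*p) = -12 + 36*p)
R(134, 181) - 1*31914 = (-12 + 36*181) - 1*31914 = (-12 + 6516) - 31914 = 6504 - 31914 = -25410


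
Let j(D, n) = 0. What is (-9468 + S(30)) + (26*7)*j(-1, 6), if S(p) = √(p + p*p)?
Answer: -9468 + √930 ≈ -9437.5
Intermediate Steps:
S(p) = √(p + p²)
(-9468 + S(30)) + (26*7)*j(-1, 6) = (-9468 + √(30*(1 + 30))) + (26*7)*0 = (-9468 + √(30*31)) + 182*0 = (-9468 + √930) + 0 = -9468 + √930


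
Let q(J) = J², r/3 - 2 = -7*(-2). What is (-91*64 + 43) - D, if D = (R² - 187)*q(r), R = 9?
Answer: 238443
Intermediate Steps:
r = 48 (r = 6 + 3*(-7*(-2)) = 6 + 3*14 = 6 + 42 = 48)
D = -244224 (D = (9² - 187)*48² = (81 - 187)*2304 = -106*2304 = -244224)
(-91*64 + 43) - D = (-91*64 + 43) - 1*(-244224) = (-5824 + 43) + 244224 = -5781 + 244224 = 238443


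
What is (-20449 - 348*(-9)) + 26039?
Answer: 8722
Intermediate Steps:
(-20449 - 348*(-9)) + 26039 = (-20449 + 3132) + 26039 = -17317 + 26039 = 8722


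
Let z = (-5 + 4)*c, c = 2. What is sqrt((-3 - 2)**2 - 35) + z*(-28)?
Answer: 56 + I*sqrt(10) ≈ 56.0 + 3.1623*I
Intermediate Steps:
z = -2 (z = (-5 + 4)*2 = -1*2 = -2)
sqrt((-3 - 2)**2 - 35) + z*(-28) = sqrt((-3 - 2)**2 - 35) - 2*(-28) = sqrt((-5)**2 - 35) + 56 = sqrt(25 - 35) + 56 = sqrt(-10) + 56 = I*sqrt(10) + 56 = 56 + I*sqrt(10)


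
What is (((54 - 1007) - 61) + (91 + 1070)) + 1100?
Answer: 1247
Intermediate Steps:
(((54 - 1007) - 61) + (91 + 1070)) + 1100 = ((-953 - 61) + 1161) + 1100 = (-1014 + 1161) + 1100 = 147 + 1100 = 1247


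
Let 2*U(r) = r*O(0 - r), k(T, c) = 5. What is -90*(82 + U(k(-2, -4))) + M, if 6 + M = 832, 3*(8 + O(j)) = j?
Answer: -4379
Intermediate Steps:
O(j) = -8 + j/3
U(r) = r*(-8 - r/3)/2 (U(r) = (r*(-8 + (0 - r)/3))/2 = (r*(-8 + (-r)/3))/2 = (r*(-8 - r/3))/2 = r*(-8 - r/3)/2)
M = 826 (M = -6 + 832 = 826)
-90*(82 + U(k(-2, -4))) + M = -90*(82 + (1/6)*5*(-24 - 1*5)) + 826 = -90*(82 + (1/6)*5*(-24 - 5)) + 826 = -90*(82 + (1/6)*5*(-29)) + 826 = -90*(82 - 145/6) + 826 = -90*347/6 + 826 = -5205 + 826 = -4379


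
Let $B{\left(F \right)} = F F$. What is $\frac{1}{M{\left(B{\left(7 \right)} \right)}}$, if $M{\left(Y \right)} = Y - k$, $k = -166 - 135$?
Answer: $\frac{1}{350} \approx 0.0028571$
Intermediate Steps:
$B{\left(F \right)} = F^{2}$
$k = -301$ ($k = -166 - 135 = -301$)
$M{\left(Y \right)} = 301 + Y$ ($M{\left(Y \right)} = Y - -301 = Y + 301 = 301 + Y$)
$\frac{1}{M{\left(B{\left(7 \right)} \right)}} = \frac{1}{301 + 7^{2}} = \frac{1}{301 + 49} = \frac{1}{350}$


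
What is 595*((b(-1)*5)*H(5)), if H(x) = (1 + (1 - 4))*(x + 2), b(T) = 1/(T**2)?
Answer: -41650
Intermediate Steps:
b(T) = T**(-2)
H(x) = -4 - 2*x (H(x) = (1 - 3)*(2 + x) = -2*(2 + x) = -4 - 2*x)
595*((b(-1)*5)*H(5)) = 595*((5/(-1)**2)*(-4 - 2*5)) = 595*((1*5)*(-4 - 10)) = 595*(5*(-14)) = 595*(-70) = -41650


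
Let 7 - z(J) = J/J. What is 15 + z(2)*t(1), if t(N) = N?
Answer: 21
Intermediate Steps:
z(J) = 6 (z(J) = 7 - J/J = 7 - 1*1 = 7 - 1 = 6)
15 + z(2)*t(1) = 15 + 6*1 = 15 + 6 = 21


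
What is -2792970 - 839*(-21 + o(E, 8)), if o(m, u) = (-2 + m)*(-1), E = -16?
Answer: -2790453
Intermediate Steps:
o(m, u) = 2 - m
-2792970 - 839*(-21 + o(E, 8)) = -2792970 - 839*(-21 + (2 - 1*(-16))) = -2792970 - 839*(-21 + (2 + 16)) = -2792970 - 839*(-21 + 18) = -2792970 - 839*(-3) = -2792970 - 1*(-2517) = -2792970 + 2517 = -2790453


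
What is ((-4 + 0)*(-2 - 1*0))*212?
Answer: 1696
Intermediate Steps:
((-4 + 0)*(-2 - 1*0))*212 = -4*(-2 + 0)*212 = -4*(-2)*212 = 8*212 = 1696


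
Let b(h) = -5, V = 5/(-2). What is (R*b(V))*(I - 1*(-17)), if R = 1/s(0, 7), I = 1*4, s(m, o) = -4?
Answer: 105/4 ≈ 26.250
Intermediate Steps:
V = -5/2 (V = 5*(-1/2) = -5/2 ≈ -2.5000)
I = 4
R = -1/4 (R = 1/(-4) = -1/4 ≈ -0.25000)
(R*b(V))*(I - 1*(-17)) = (-1/4*(-5))*(4 - 1*(-17)) = 5*(4 + 17)/4 = (5/4)*21 = 105/4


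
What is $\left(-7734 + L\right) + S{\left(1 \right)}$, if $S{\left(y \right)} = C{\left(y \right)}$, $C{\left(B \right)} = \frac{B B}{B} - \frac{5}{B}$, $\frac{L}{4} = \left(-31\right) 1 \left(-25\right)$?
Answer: $-4638$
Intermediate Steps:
$L = 3100$ ($L = 4 \left(-31\right) 1 \left(-25\right) = 4 \left(\left(-31\right) \left(-25\right)\right) = 4 \cdot 775 = 3100$)
$C{\left(B \right)} = B - \frac{5}{B}$ ($C{\left(B \right)} = \frac{B^{2}}{B} - \frac{5}{B} = B - \frac{5}{B}$)
$S{\left(y \right)} = y - \frac{5}{y}$
$\left(-7734 + L\right) + S{\left(1 \right)} = \left(-7734 + 3100\right) + \left(1 - \frac{5}{1}\right) = -4634 + \left(1 - 5\right) = -4634 - 4 = -4638$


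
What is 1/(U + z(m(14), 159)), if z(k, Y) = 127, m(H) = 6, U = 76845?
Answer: 1/76972 ≈ 1.2992e-5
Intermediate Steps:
1/(U + z(m(14), 159)) = 1/(76845 + 127) = 1/76972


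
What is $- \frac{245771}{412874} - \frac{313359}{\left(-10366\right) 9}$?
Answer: $\frac{8870735341}{3209888913} \approx 2.7636$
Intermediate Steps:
$- \frac{245771}{412874} - \frac{313359}{\left(-10366\right) 9} = \left(-245771\right) \frac{1}{412874} - \frac{313359}{-93294} = - \frac{245771}{412874} - - \frac{104453}{31098} = - \frac{245771}{412874} + \frac{104453}{31098} = \frac{8870735341}{3209888913}$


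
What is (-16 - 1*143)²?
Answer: 25281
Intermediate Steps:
(-16 - 1*143)² = (-16 - 143)² = (-159)² = 25281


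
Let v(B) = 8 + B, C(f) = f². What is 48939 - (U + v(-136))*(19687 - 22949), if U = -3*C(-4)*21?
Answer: -3656693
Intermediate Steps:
U = -1008 (U = -3*(-4)²*21 = -3*16*21 = -48*21 = -1008)
48939 - (U + v(-136))*(19687 - 22949) = 48939 - (-1008 + (8 - 136))*(19687 - 22949) = 48939 - (-1008 - 128)*(-3262) = 48939 - (-1136)*(-3262) = 48939 - 1*3705632 = 48939 - 3705632 = -3656693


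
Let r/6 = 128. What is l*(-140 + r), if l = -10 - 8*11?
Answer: -61544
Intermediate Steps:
r = 768 (r = 6*128 = 768)
l = -98 (l = -10 - 88 = -98)
l*(-140 + r) = -98*(-140 + 768) = -98*628 = -61544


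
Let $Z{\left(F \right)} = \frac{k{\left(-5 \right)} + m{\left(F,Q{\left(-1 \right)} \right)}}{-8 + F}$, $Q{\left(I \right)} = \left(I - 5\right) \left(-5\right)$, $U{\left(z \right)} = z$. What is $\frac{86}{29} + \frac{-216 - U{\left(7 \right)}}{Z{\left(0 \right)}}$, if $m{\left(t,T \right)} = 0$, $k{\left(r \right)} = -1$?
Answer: $- \frac{51650}{29} \approx -1781.0$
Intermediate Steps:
$Q{\left(I \right)} = 25 - 5 I$ ($Q{\left(I \right)} = \left(-5 + I\right) \left(-5\right) = 25 - 5 I$)
$Z{\left(F \right)} = - \frac{1}{-8 + F}$ ($Z{\left(F \right)} = \frac{-1 + 0}{-8 + F} = - \frac{1}{-8 + F}$)
$\frac{86}{29} + \frac{-216 - U{\left(7 \right)}}{Z{\left(0 \right)}} = \frac{86}{29} + \frac{-216 - 7}{\left(-1\right) \frac{1}{-8 + 0}} = 86 \cdot \frac{1}{29} + \frac{-216 - 7}{\left(-1\right) \frac{1}{-8}} = \frac{86}{29} - \frac{223}{\left(-1\right) \left(- \frac{1}{8}\right)} = \frac{86}{29} - 223 \frac{1}{\frac{1}{8}} = \frac{86}{29} - 1784 = - \frac{51650}{29}$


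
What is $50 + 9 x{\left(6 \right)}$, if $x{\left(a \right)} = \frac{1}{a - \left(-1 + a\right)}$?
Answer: $59$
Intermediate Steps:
$x{\left(a \right)} = 1$ ($x{\left(a \right)} = 1^{-1} = 1$)
$50 + 9 x{\left(6 \right)} = 50 + 9 \cdot 1 = 50 + 9 = 59$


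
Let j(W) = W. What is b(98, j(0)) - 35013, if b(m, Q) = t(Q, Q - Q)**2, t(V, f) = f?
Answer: -35013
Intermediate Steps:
b(m, Q) = 0 (b(m, Q) = (Q - Q)**2 = 0**2 = 0)
b(98, j(0)) - 35013 = 0 - 35013 = -35013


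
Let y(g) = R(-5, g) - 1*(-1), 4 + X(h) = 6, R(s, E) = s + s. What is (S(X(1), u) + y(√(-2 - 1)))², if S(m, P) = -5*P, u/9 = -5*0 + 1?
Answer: 2916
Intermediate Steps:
R(s, E) = 2*s
X(h) = 2 (X(h) = -4 + 6 = 2)
u = 9 (u = 9*(-5*0 + 1) = 9*(0 + 1) = 9*1 = 9)
y(g) = -9 (y(g) = 2*(-5) - 1*(-1) = -10 + 1 = -9)
(S(X(1), u) + y(√(-2 - 1)))² = (-5*9 - 9)² = (-45 - 9)² = (-54)² = 2916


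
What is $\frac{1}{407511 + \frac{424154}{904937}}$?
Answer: $\frac{904937}{368772205961} \approx 2.4539 \cdot 10^{-6}$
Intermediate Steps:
$\frac{1}{407511 + \frac{424154}{904937}} = \frac{1}{\frac{368772205961}{904937}} = \frac{904937}{368772205961}$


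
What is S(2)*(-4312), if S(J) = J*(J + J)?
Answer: -34496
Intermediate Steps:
S(J) = 2*J² (S(J) = J*(2*J) = 2*J²)
S(2)*(-4312) = (2*2²)*(-4312) = (2*4)*(-4312) = 8*(-4312) = -34496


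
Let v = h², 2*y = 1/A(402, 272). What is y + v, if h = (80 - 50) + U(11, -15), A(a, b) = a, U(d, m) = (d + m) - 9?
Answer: 232357/804 ≈ 289.00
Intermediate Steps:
U(d, m) = -9 + d + m
h = 17 (h = (80 - 50) + (-9 + 11 - 15) = 30 - 13 = 17)
y = 1/804 (y = (½)/402 = (½)*(1/402) = 1/804 ≈ 0.0012438)
v = 289 (v = 17² = 289)
y + v = 1/804 + 289 = 232357/804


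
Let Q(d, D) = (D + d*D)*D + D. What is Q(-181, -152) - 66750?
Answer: -4225622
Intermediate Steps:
Q(d, D) = D + D*(D + D*d) (Q(d, D) = (D + D*d)*D + D = D*(D + D*d) + D = D + D*(D + D*d))
Q(-181, -152) - 66750 = -152*(1 - 152 - 152*(-181)) - 66750 = -152*(1 - 152 + 27512) - 66750 = -152*27361 - 66750 = -4158872 - 66750 = -4225622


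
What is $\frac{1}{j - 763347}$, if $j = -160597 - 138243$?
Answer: $- \frac{1}{1062187} \approx -9.4145 \cdot 10^{-7}$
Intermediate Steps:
$j = -298840$ ($j = -160597 - 138243 = -298840$)
$\frac{1}{j - 763347} = \frac{1}{-298840 - 763347} = \frac{1}{-1062187} = - \frac{1}{1062187}$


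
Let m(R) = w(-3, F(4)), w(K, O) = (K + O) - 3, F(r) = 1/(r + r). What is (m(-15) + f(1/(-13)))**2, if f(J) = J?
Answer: 383161/10816 ≈ 35.425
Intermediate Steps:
F(r) = 1/(2*r)
w(K, O) = -3 + K + O
m(R) = -47/8 (m(R) = -3 - 3 + (1/2)/4 = -3 - 3 + (1/2)*(1/4) = -3 - 3 + 1/8 = -47/8)
(m(-15) + f(1/(-13)))**2 = (-47/8 + 1/(-13))**2 = (-47/8 - 1/13)**2 = (-619/104)**2 = 383161/10816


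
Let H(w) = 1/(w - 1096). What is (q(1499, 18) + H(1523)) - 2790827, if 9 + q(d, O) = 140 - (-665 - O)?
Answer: -1191335550/427 ≈ -2.7900e+6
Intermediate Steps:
q(d, O) = 796 + O (q(d, O) = -9 + (140 - (-665 - O)) = -9 + (140 + (665 + O)) = -9 + (805 + O) = 796 + O)
H(w) = 1/(-1096 + w)
(q(1499, 18) + H(1523)) - 2790827 = ((796 + 18) + 1/(-1096 + 1523)) - 2790827 = (814 + 1/427) - 2790827 = 347579/427 - 2790827 = -1191335550/427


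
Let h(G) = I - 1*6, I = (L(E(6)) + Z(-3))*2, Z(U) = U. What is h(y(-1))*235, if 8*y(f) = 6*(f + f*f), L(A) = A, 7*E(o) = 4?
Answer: -17860/7 ≈ -2551.4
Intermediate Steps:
E(o) = 4/7 (E(o) = (⅐)*4 = 4/7)
I = -34/7 (I = (4/7 - 3)*2 = -17/7*2 = -34/7 ≈ -4.8571)
y(f) = 3*f/4 + 3*f²/4 (y(f) = (6*(f + f*f))/8 = (6*(f + f²))/8 = (6*f + 6*f²)/8 = 3*f/4 + 3*f²/4)
h(G) = -76/7 (h(G) = -34/7 - 1*6 = -34/7 - 6 = -76/7)
h(y(-1))*235 = -76/7*235 = -17860/7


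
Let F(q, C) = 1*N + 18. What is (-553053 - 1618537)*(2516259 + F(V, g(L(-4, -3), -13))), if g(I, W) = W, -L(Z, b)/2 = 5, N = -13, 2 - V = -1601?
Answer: -5464293739760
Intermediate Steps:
V = 1603 (V = 2 - 1*(-1601) = 2 + 1601 = 1603)
L(Z, b) = -10 (L(Z, b) = -2*5 = -10)
F(q, C) = 5 (F(q, C) = 1*(-13) + 18 = -13 + 18 = 5)
(-553053 - 1618537)*(2516259 + F(V, g(L(-4, -3), -13))) = (-553053 - 1618537)*(2516259 + 5) = -2171590*2516264 = -5464293739760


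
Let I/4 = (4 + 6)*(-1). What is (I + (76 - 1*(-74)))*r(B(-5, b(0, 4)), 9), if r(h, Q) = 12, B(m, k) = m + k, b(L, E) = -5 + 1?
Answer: 1320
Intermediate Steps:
b(L, E) = -4
B(m, k) = k + m
I = -40 (I = 4*((4 + 6)*(-1)) = 4*(10*(-1)) = 4*(-10) = -40)
(I + (76 - 1*(-74)))*r(B(-5, b(0, 4)), 9) = (-40 + (76 - 1*(-74)))*12 = (-40 + (76 + 74))*12 = (-40 + 150)*12 = 110*12 = 1320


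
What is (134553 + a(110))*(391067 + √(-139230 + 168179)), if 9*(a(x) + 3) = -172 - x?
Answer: 157817434252/3 + 403556*√28949/3 ≈ 5.2629e+10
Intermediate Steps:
a(x) = -199/9 - x/9 (a(x) = -3 + (-172 - x)/9 = -3 + (-172/9 - x/9) = -199/9 - x/9)
(134553 + a(110))*(391067 + √(-139230 + 168179)) = (134553 + (-199/9 - ⅑*110))*(391067 + √(-139230 + 168179)) = (134553 + (-199/9 - 110/9))*(391067 + √28949) = (134553 - 103/3)*(391067 + √28949) = 403556*(391067 + √28949)/3 = 157817434252/3 + 403556*√28949/3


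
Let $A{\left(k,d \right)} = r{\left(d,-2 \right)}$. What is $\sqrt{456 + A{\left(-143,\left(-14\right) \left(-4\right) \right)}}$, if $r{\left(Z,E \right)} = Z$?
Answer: $16 \sqrt{2} \approx 22.627$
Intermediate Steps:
$A{\left(k,d \right)} = d$
$\sqrt{456 + A{\left(-143,\left(-14\right) \left(-4\right) \right)}} = \sqrt{456 - -56} = \sqrt{456 + 56} = \sqrt{512} = 16 \sqrt{2}$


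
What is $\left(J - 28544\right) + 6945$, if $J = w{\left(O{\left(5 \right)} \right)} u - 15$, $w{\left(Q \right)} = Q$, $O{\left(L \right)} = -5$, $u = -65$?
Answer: $-21289$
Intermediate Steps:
$J = 310$ ($J = \left(-5\right) \left(-65\right) - 15 = 325 - 15 = 310$)
$\left(J - 28544\right) + 6945 = \left(310 - 28544\right) + 6945 = -28234 + 6945 = -21289$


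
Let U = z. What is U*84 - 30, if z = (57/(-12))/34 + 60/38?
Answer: 58719/646 ≈ 90.896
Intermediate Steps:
z = 3719/2584 (z = (57*(-1/12))*(1/34) + 60*(1/38) = -19/4*1/34 + 30/19 = -19/136 + 30/19 = 3719/2584 ≈ 1.4392)
U = 3719/2584 ≈ 1.4392
U*84 - 30 = (3719/2584)*84 - 30 = 78099/646 - 30 = 58719/646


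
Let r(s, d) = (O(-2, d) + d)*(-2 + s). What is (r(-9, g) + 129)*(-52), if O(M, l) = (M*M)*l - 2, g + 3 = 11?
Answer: 15028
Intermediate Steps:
g = 8 (g = -3 + 11 = 8)
O(M, l) = -2 + l*M² (O(M, l) = M²*l - 2 = l*M² - 2 = -2 + l*M²)
r(s, d) = (-2 + s)*(-2 + 5*d) (r(s, d) = ((-2 + d*(-2)²) + d)*(-2 + s) = ((-2 + d*4) + d)*(-2 + s) = ((-2 + 4*d) + d)*(-2 + s) = (-2 + 5*d)*(-2 + s) = (-2 + s)*(-2 + 5*d))
(r(-9, g) + 129)*(-52) = ((4 - 10*8 - 2*(-9) + 5*8*(-9)) + 129)*(-52) = ((4 - 80 + 18 - 360) + 129)*(-52) = (-418 + 129)*(-52) = -289*(-52) = 15028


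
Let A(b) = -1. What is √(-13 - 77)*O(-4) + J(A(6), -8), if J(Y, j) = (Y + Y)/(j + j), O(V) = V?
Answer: ⅛ - 12*I*√10 ≈ 0.125 - 37.947*I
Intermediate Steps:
J(Y, j) = Y/j (J(Y, j) = (2*Y)/((2*j)) = (2*Y)*(1/(2*j)) = Y/j)
√(-13 - 77)*O(-4) + J(A(6), -8) = √(-13 - 77)*(-4) - 1/(-8) = √(-90)*(-4) - 1*(-⅛) = (3*I*√10)*(-4) + ⅛ = -12*I*√10 + ⅛ = ⅛ - 12*I*√10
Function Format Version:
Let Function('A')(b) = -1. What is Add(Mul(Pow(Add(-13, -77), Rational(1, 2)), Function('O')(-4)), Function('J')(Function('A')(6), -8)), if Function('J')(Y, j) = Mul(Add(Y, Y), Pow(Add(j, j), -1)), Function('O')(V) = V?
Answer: Add(Rational(1, 8), Mul(-12, I, Pow(10, Rational(1, 2)))) ≈ Add(0.12500, Mul(-37.947, I))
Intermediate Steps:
Function('J')(Y, j) = Mul(Y, Pow(j, -1)) (Function('J')(Y, j) = Mul(Mul(2, Y), Pow(Mul(2, j), -1)) = Mul(Mul(2, Y), Mul(Rational(1, 2), Pow(j, -1))) = Mul(Y, Pow(j, -1)))
Add(Mul(Pow(Add(-13, -77), Rational(1, 2)), Function('O')(-4)), Function('J')(Function('A')(6), -8)) = Add(Mul(Pow(Add(-13, -77), Rational(1, 2)), -4), Mul(-1, Pow(-8, -1))) = Add(Mul(Pow(-90, Rational(1, 2)), -4), Mul(-1, Rational(-1, 8))) = Add(Mul(Mul(3, I, Pow(10, Rational(1, 2))), -4), Rational(1, 8)) = Add(Mul(-12, I, Pow(10, Rational(1, 2))), Rational(1, 8)) = Add(Rational(1, 8), Mul(-12, I, Pow(10, Rational(1, 2))))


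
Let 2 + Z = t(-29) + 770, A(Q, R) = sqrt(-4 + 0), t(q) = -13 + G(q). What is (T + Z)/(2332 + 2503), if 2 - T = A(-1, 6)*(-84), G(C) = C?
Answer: 728/4835 + 168*I/4835 ≈ 0.15057 + 0.034747*I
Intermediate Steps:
t(q) = -13 + q
A(Q, R) = 2*I (A(Q, R) = sqrt(-4) = 2*I)
Z = 726 (Z = -2 + ((-13 - 29) + 770) = -2 + (-42 + 770) = -2 + 728 = 726)
T = 2 + 168*I (T = 2 - 2*I*(-84) = 2 - (-168)*I = 2 + 168*I ≈ 2.0 + 168.0*I)
(T + Z)/(2332 + 2503) = ((2 + 168*I) + 726)/(2332 + 2503) = (728 + 168*I)/4835 = (728 + 168*I)*(1/4835) = 728/4835 + 168*I/4835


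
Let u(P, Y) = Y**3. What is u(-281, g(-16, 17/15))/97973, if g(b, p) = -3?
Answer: -27/97973 ≈ -0.00027559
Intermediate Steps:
u(-281, g(-16, 17/15))/97973 = (-3)**3/97973 = -27*1/97973 = -27/97973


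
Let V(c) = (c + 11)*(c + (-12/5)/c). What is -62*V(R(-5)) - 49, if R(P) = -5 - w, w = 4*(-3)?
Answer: -261743/35 ≈ -7478.4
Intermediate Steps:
w = -12
R(P) = 7 (R(P) = -5 - 1*(-12) = -5 + 12 = 7)
V(c) = (11 + c)*(c - 12/(5*c)) (V(c) = (11 + c)*(c + (-12*⅕)/c) = (11 + c)*(c - 12/(5*c)))
-62*V(R(-5)) - 49 = -62*(-12/5 + 7² + 11*7 - 132/5/7) - 49 = -62*(-12/5 + 49 + 77 - 132/5*⅐) - 49 = -62*(-12/5 + 49 + 77 - 132/35) - 49 = -62*4194/35 - 49 = -260028/35 - 49 = -261743/35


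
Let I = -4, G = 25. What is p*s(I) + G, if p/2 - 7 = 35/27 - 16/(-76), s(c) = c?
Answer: -22087/513 ≈ -43.055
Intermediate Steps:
p = 8728/513 (p = 14 + 2*(35/27 - 16/(-76)) = 14 + 2*(35*(1/27) - 16*(-1/76)) = 14 + 2*(35/27 + 4/19) = 14 + 2*(773/513) = 14 + 1546/513 = 8728/513 ≈ 17.014)
p*s(I) + G = (8728/513)*(-4) + 25 = -34912/513 + 25 = -22087/513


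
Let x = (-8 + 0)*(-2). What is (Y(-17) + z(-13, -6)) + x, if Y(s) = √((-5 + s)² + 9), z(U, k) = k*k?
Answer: 52 + √493 ≈ 74.204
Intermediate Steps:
z(U, k) = k²
Y(s) = √(9 + (-5 + s)²)
x = 16 (x = -8*(-2) = 16)
(Y(-17) + z(-13, -6)) + x = (√(9 + (-5 - 17)²) + (-6)²) + 16 = (√(9 + (-22)²) + 36) + 16 = (√(9 + 484) + 36) + 16 = (√493 + 36) + 16 = (36 + √493) + 16 = 52 + √493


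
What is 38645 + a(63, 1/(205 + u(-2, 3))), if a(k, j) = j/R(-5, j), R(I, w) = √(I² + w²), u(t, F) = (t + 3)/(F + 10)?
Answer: 38645 + 13*√177689069/177689069 ≈ 38645.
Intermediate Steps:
u(t, F) = (3 + t)/(10 + F)
a(k, j) = j/√(25 + j²) (a(k, j) = j/(√((-5)² + j²)) = j/(√(25 + j²)) = j/√(25 + j²))
38645 + a(63, 1/(205 + u(-2, 3))) = 38645 + 1/((205 + (3 - 2)/(10 + 3))*√(25 + (1/(205 + (3 - 2)/(10 + 3)))²)) = 38645 + 1/((205 + 1/13)*√(25 + (1/(205 + 1/13))²)) = 38645 + 1/((2666/13)*√(25 + (1/(2666/13))²)) = 38645 + 13/(2666*√(25 + (13/2666)²)) = 38645 + 13/(2666*√(25 + 169/7107556)) = 38645 + 13/(2666*√(177689069/7107556)) = 38645 + 13*(2666*√177689069/177689069)/2666 = 38645 + 13*√177689069/177689069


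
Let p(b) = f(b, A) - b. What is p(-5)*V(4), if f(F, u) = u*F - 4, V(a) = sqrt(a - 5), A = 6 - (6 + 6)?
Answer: 31*I ≈ 31.0*I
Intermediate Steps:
A = -6 (A = 6 - 1*12 = 6 - 12 = -6)
V(a) = sqrt(-5 + a)
f(F, u) = -4 + F*u (f(F, u) = F*u - 4 = -4 + F*u)
p(b) = -4 - 7*b (p(b) = (-4 + b*(-6)) - b = (-4 - 6*b) - b = -4 - 7*b)
p(-5)*V(4) = (-4 - 7*(-5))*sqrt(-5 + 4) = (-4 + 35)*sqrt(-1) = 31*I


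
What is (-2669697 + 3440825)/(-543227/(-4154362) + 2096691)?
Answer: 3203544860336/8710413959369 ≈ 0.36778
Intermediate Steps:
(-2669697 + 3440825)/(-543227/(-4154362) + 2096691) = 771128/(-543227*(-1/4154362) + 2096691) = 771128/(543227/4154362 + 2096691) = 771128/(8710413959369/4154362) = 771128*(4154362/8710413959369) = 3203544860336/8710413959369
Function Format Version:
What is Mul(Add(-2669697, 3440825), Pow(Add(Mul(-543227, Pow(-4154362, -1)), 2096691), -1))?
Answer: Rational(3203544860336, 8710413959369) ≈ 0.36778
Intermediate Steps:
Mul(Add(-2669697, 3440825), Pow(Add(Mul(-543227, Pow(-4154362, -1)), 2096691), -1)) = Mul(771128, Pow(Add(Mul(-543227, Rational(-1, 4154362)), 2096691), -1)) = Mul(771128, Pow(Add(Rational(543227, 4154362), 2096691), -1)) = Mul(771128, Pow(Rational(8710413959369, 4154362), -1)) = Mul(771128, Rational(4154362, 8710413959369)) = Rational(3203544860336, 8710413959369)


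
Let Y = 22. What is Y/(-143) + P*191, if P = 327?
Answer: 811939/13 ≈ 62457.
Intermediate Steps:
Y/(-143) + P*191 = 22/(-143) + 327*191 = 22*(-1/143) + 62457 = -2/13 + 62457 = 811939/13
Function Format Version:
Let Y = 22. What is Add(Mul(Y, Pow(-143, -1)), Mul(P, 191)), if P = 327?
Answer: Rational(811939, 13) ≈ 62457.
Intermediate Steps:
Add(Mul(Y, Pow(-143, -1)), Mul(P, 191)) = Add(Mul(22, Pow(-143, -1)), Mul(327, 191)) = Add(Mul(22, Rational(-1, 143)), 62457) = Add(Rational(-2, 13), 62457) = Rational(811939, 13)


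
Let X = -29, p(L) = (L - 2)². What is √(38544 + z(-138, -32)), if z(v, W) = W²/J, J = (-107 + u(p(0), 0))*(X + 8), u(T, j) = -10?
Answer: 4*√1615880721/819 ≈ 196.33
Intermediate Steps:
p(L) = (-2 + L)²
J = 2457 (J = (-107 - 10)*(-29 + 8) = -117*(-21) = 2457)
z(v, W) = W²/2457
√(38544 + z(-138, -32)) = √(38544 + (1/2457)*(-32)²) = √(38544 + (1/2457)*1024) = √(38544 + 1024/2457) = √(94703632/2457) = 4*√1615880721/819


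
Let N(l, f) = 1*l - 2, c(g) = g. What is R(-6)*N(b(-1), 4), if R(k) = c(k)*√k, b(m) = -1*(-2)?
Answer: 0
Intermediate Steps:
b(m) = 2
N(l, f) = -2 + l (N(l, f) = l - 2 = -2 + l)
R(k) = k^(3/2) (R(k) = k*√k = k^(3/2))
R(-6)*N(b(-1), 4) = (-6)^(3/2)*(-2 + 2) = -6*I*√6*0 = 0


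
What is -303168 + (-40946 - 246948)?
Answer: -591062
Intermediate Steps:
-303168 + (-40946 - 246948) = -303168 - 287894 = -591062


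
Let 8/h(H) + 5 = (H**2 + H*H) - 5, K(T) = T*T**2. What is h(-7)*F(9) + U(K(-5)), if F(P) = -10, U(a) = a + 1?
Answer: -1374/11 ≈ -124.91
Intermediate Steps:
K(T) = T**3
U(a) = 1 + a
h(H) = 8/(-10 + 2*H**2) (h(H) = 8/(-5 + ((H**2 + H*H) - 5)) = 8/(-5 + ((H**2 + H**2) - 5)) = 8/(-5 + (2*H**2 - 5)) = 8/(-5 + (-5 + 2*H**2)) = 8/(-10 + 2*H**2))
h(-7)*F(9) + U(K(-5)) = (4/(-5 + (-7)**2))*(-10) + (1 + (-5)**3) = (4/(-5 + 49))*(-10) + (1 - 125) = (4/44)*(-10) - 124 = (4*(1/44))*(-10) - 124 = (1/11)*(-10) - 124 = -10/11 - 124 = -1374/11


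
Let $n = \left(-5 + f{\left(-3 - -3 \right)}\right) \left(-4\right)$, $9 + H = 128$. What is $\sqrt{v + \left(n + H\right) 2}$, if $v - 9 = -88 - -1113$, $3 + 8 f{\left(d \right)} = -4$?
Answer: $\sqrt{1319} \approx 36.318$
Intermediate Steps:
$H = 119$ ($H = -9 + 128 = 119$)
$f{\left(d \right)} = - \frac{7}{8}$ ($f{\left(d \right)} = - \frac{3}{8} + \frac{1}{8} \left(-4\right) = - \frac{3}{8} - \frac{1}{2} = - \frac{7}{8}$)
$n = \frac{47}{2}$ ($n = \left(-5 - \frac{7}{8}\right) \left(-4\right) = \left(- \frac{47}{8}\right) \left(-4\right) = \frac{47}{2} \approx 23.5$)
$v = 1034$ ($v = 9 - -1025 = 9 + \left(-88 + 1113\right) = 9 + 1025 = 1034$)
$\sqrt{v + \left(n + H\right) 2} = \sqrt{1034 + \left(\frac{47}{2} + 119\right) 2} = \sqrt{1034 + \frac{285}{2} \cdot 2} = \sqrt{1034 + 285} = \sqrt{1319}$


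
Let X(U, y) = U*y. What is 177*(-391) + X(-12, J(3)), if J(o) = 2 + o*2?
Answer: -69303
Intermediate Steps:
J(o) = 2 + 2*o
177*(-391) + X(-12, J(3)) = 177*(-391) - 12*(2 + 2*3) = -69207 - 12*(2 + 6) = -69207 - 12*8 = -69207 - 96 = -69303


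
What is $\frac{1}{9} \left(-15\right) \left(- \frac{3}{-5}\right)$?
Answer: $-1$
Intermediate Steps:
$\frac{1}{9} \left(-15\right) \left(- \frac{3}{-5}\right) = \frac{1}{9} \left(-15\right) \left(\left(-3\right) \left(- \frac{1}{5}\right)\right) = \left(- \frac{5}{3}\right) \frac{3}{5} = -1$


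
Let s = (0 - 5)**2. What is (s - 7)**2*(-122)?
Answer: -39528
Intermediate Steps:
s = 25 (s = (-5)**2 = 25)
(s - 7)**2*(-122) = (25 - 7)**2*(-122) = 18**2*(-122) = 324*(-122) = -39528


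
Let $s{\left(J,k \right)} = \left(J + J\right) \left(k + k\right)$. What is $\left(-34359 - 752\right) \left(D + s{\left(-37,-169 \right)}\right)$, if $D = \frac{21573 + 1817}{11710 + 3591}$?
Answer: $- \frac{13438103322222}{15301} \approx -8.7825 \cdot 10^{8}$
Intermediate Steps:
$s{\left(J,k \right)} = 4 J k$ ($s{\left(J,k \right)} = 2 J 2 k = 4 J k$)
$D = \frac{23390}{15301} \approx 1.5287$
$\left(-34359 - 752\right) \left(D + s{\left(-37,-169 \right)}\right) = \left(-34359 - 752\right) \left(\frac{23390}{15301} + 4 \left(-37\right) \left(-169\right)\right) = - 35111 \left(\frac{23390}{15301} + 25012\right) = \left(-35111\right) \frac{382732002}{15301} = - \frac{13438103322222}{15301}$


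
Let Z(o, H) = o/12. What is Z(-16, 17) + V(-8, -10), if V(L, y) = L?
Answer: -28/3 ≈ -9.3333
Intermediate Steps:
Z(o, H) = o/12 (Z(o, H) = o*(1/12) = o/12)
Z(-16, 17) + V(-8, -10) = (1/12)*(-16) - 8 = -4/3 - 8 = -28/3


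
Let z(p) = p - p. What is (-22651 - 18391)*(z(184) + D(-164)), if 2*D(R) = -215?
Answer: 4412015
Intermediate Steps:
z(p) = 0
D(R) = -215/2 (D(R) = (1/2)*(-215) = -215/2)
(-22651 - 18391)*(z(184) + D(-164)) = (-22651 - 18391)*(0 - 215/2) = -41042*(-215/2) = 4412015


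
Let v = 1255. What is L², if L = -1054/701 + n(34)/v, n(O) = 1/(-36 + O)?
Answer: 7002591430081/3095875440100 ≈ 2.2619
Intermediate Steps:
L = -2646241/1759510 (L = -1054/701 + 1/((-36 + 34)*1255) = -1054*1/701 + (1/1255)/(-2) = -1054/701 - ½*1/1255 = -1054/701 - 1/2510 = -2646241/1759510 ≈ -1.5040)
L² = (-2646241/1759510)² = 7002591430081/3095875440100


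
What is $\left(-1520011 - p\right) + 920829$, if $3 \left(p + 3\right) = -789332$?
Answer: $- \frac{1008205}{3} \approx -3.3607 \cdot 10^{5}$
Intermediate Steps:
$p = - \frac{789341}{3}$ ($p = -3 + \frac{1}{3} \left(-789332\right) = -3 - \frac{789332}{3} = - \frac{789341}{3} \approx -2.6311 \cdot 10^{5}$)
$\left(-1520011 - p\right) + 920829 = \left(-1520011 - - \frac{789341}{3}\right) + 920829 = \left(-1520011 + \frac{789341}{3}\right) + 920829 = - \frac{3770692}{3} + 920829 = - \frac{1008205}{3}$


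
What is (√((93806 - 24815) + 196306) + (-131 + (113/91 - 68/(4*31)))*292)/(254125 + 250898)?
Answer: -107337740/1424669883 + √265297/505023 ≈ -0.074322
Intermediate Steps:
(√((93806 - 24815) + 196306) + (-131 + (113/91 - 68/(4*31)))*292)/(254125 + 250898) = (√(68991 + 196306) + (-131 + (113*(1/91) - 68/124))*292)/505023 = (√265297 + (-131 + (113/91 - 68*1/124))*292)*(1/505023) = (√265297 + (-131 + (113/91 - 17/31))*292)*(1/505023) = (√265297 + (-131 + 1956/2821)*292)*(1/505023) = (√265297 - 367595/2821*292)*(1/505023) = (√265297 - 107337740/2821)*(1/505023) = (-107337740/2821 + √265297)*(1/505023) = -107337740/1424669883 + √265297/505023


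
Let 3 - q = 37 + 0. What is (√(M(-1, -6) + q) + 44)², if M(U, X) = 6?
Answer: 1908 + 176*I*√7 ≈ 1908.0 + 465.65*I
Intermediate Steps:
q = -34 (q = 3 - (37 + 0) = 3 - 1*37 = 3 - 37 = -34)
(√(M(-1, -6) + q) + 44)² = (√(6 - 34) + 44)² = (√(-28) + 44)² = (2*I*√7 + 44)² = (44 + 2*I*√7)²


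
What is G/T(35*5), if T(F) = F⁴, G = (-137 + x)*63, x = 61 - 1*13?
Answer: -801/133984375 ≈ -5.9783e-6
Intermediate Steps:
x = 48 (x = 61 - 13 = 48)
G = -5607 (G = (-137 + 48)*63 = -89*63 = -5607)
G/T(35*5) = -5607/((35*5)⁴) = -5607/(175⁴) = -5607/937890625 = -5607*1/937890625 = -801/133984375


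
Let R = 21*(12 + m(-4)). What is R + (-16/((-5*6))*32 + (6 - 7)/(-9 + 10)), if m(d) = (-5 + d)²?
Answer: 29536/15 ≈ 1969.1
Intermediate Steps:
R = 1953 (R = 21*(12 + (-5 - 4)²) = 21*(12 + (-9)²) = 21*(12 + 81) = 21*93 = 1953)
R + (-16/((-5*6))*32 + (6 - 7)/(-9 + 10)) = 1953 + (-16/((-5*6))*32 + (6 - 7)/(-9 + 10)) = 1953 + (-16/(-30)*32 - 1/1) = 1953 + (-16*(-1/30)*32 - 1*1) = 1953 + ((8/15)*32 - 1) = 1953 + (256/15 - 1) = 1953 + 241/15 = 29536/15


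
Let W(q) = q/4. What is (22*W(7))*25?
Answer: 1925/2 ≈ 962.50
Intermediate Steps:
W(q) = q/4 (W(q) = q*(1/4) = q/4)
(22*W(7))*25 = (22*((1/4)*7))*25 = (22*(7/4))*25 = (77/2)*25 = 1925/2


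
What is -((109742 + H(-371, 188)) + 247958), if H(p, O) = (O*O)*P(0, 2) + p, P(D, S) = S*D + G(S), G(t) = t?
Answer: -428017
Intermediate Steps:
P(D, S) = S + D*S (P(D, S) = S*D + S = D*S + S = S + D*S)
H(p, O) = p + 2*O**2 (H(p, O) = (O*O)*(2*(1 + 0)) + p = O**2*(2*1) + p = O**2*2 + p = 2*O**2 + p = p + 2*O**2)
-((109742 + H(-371, 188)) + 247958) = -((109742 + (-371 + 2*188**2)) + 247958) = -((109742 + (-371 + 2*35344)) + 247958) = -((109742 + (-371 + 70688)) + 247958) = -((109742 + 70317) + 247958) = -(180059 + 247958) = -1*428017 = -428017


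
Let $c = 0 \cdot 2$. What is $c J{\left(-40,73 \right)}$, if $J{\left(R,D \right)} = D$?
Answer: $0$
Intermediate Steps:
$c = 0$
$c J{\left(-40,73 \right)} = 0 \cdot 73 = 0$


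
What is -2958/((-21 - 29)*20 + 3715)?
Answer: -986/905 ≈ -1.0895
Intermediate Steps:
-2958/((-21 - 29)*20 + 3715) = -2958/(-50*20 + 3715) = -2958/(-1000 + 3715) = -2958/2715 = -2958*1/2715 = -986/905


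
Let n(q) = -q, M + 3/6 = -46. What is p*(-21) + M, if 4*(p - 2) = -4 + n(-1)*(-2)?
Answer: -57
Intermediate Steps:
M = -93/2 (M = -1/2 - 46 = -93/2 ≈ -46.500)
p = 1/2 (p = 2 + (-4 - 1*(-1)*(-2))/4 = 2 + (-4 + 1*(-2))/4 = 2 + (-4 - 2)/4 = 2 + (1/4)*(-6) = 2 - 3/2 = 1/2 ≈ 0.50000)
p*(-21) + M = (1/2)*(-21) - 93/2 = -21/2 - 93/2 = -57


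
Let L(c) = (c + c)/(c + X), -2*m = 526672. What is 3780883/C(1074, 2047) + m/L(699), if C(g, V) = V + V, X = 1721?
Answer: -1301855239423/2861706 ≈ -4.5492e+5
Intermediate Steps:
m = -263336 (m = -½*526672 = -263336)
C(g, V) = 2*V
L(c) = 2*c/(1721 + c) (L(c) = (c + c)/(c + 1721) = (2*c)/(1721 + c) = 2*c/(1721 + c))
3780883/C(1074, 2047) + m/L(699) = 3780883/((2*2047)) - 263336/(2*699/(1721 + 699)) = 3780883/4094 - 263336/(2*699/2420) = 3780883*(1/4094) - 263336/(2*699*(1/2420)) = 3780883/4094 - 263336/699/1210 = 3780883/4094 - 263336*1210/699 = 3780883/4094 - 318636560/699 = -1301855239423/2861706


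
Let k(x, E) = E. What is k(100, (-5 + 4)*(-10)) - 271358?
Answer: -271348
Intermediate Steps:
k(100, (-5 + 4)*(-10)) - 271358 = (-5 + 4)*(-10) - 271358 = -1*(-10) - 271358 = 10 - 271358 = -271348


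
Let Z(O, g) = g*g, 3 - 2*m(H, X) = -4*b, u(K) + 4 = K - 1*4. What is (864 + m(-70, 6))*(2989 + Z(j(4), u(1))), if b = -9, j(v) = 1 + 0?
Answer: 2574705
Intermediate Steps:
j(v) = 1
u(K) = -8 + K (u(K) = -4 + (K - 1*4) = -4 + (K - 4) = -4 + (-4 + K) = -8 + K)
m(H, X) = -33/2 (m(H, X) = 3/2 - (-2)*(-9) = 3/2 - ½*36 = 3/2 - 18 = -33/2)
Z(O, g) = g²
(864 + m(-70, 6))*(2989 + Z(j(4), u(1))) = (864 - 33/2)*(2989 + (-8 + 1)²) = 1695*(2989 + (-7)²)/2 = 1695*(2989 + 49)/2 = (1695/2)*3038 = 2574705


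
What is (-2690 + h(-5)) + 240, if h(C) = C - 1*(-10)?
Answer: -2445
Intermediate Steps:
h(C) = 10 + C (h(C) = C + 10 = 10 + C)
(-2690 + h(-5)) + 240 = (-2690 + (10 - 5)) + 240 = (-2690 + 5) + 240 = -2685 + 240 = -2445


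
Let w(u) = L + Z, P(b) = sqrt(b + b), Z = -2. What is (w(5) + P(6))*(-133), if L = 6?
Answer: -532 - 266*sqrt(3) ≈ -992.73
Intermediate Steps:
P(b) = sqrt(2)*sqrt(b) (P(b) = sqrt(2*b) = sqrt(2)*sqrt(b))
w(u) = 4 (w(u) = 6 - 2 = 4)
(w(5) + P(6))*(-133) = (4 + sqrt(2)*sqrt(6))*(-133) = (4 + 2*sqrt(3))*(-133) = -532 - 266*sqrt(3)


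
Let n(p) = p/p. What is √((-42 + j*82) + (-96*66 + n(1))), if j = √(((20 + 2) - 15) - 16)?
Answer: √(-6377 + 246*I) ≈ 1.54 + 79.871*I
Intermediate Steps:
n(p) = 1
j = 3*I (j = √((22 - 15) - 16) = √(7 - 16) = √(-9) = 3*I ≈ 3.0*I)
√((-42 + j*82) + (-96*66 + n(1))) = √((-42 + (3*I)*82) + (-96*66 + 1)) = √((-42 + 246*I) + (-6336 + 1)) = √((-42 + 246*I) - 6335) = √(-6377 + 246*I)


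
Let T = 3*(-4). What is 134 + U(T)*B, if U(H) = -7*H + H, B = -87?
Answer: -6130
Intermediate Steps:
T = -12
U(H) = -6*H
134 + U(T)*B = 134 - 6*(-12)*(-87) = 134 + 72*(-87) = 134 - 6264 = -6130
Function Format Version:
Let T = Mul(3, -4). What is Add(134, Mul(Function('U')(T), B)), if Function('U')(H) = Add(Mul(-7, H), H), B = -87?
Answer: -6130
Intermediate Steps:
T = -12
Function('U')(H) = Mul(-6, H)
Add(134, Mul(Function('U')(T), B)) = Add(134, Mul(Mul(-6, -12), -87)) = Add(134, Mul(72, -87)) = Add(134, -6264) = -6130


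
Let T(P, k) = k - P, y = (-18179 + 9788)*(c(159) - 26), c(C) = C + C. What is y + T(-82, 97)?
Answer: -2449993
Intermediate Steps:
c(C) = 2*C
y = -2450172 (y = (-18179 + 9788)*(2*159 - 26) = -8391*(318 - 26) = -8391*292 = -2450172)
y + T(-82, 97) = -2450172 + (97 - 1*(-82)) = -2450172 + (97 + 82) = -2450172 + 179 = -2449993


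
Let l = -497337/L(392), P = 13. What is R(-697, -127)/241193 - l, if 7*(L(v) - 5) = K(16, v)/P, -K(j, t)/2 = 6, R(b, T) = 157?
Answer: 10915832546282/106848499 ≈ 1.0216e+5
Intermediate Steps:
K(j, t) = -12 (K(j, t) = -2*6 = -12)
L(v) = 443/91 (L(v) = 5 + (-12/13)/7 = 5 + (-12*1/13)/7 = 5 + (⅐)*(-12/13) = 5 - 12/91 = 443/91)
l = -45257667/443 (l = -497337/443/91 = -497337*91/443 = -45257667/443 ≈ -1.0216e+5)
R(-697, -127)/241193 - l = 157/241193 - 1*(-45257667/443) = 157*(1/241193) + 45257667/443 = 157/241193 + 45257667/443 = 10915832546282/106848499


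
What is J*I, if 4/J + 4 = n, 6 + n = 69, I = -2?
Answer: -8/59 ≈ -0.13559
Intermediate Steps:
n = 63 (n = -6 + 69 = 63)
J = 4/59 (J = 4/(-4 + 63) = 4/59 ≈ 0.067797)
J*I = (4/59)*(-2) = -8/59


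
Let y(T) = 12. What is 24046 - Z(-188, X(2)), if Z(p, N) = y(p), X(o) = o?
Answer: 24034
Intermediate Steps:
Z(p, N) = 12
24046 - Z(-188, X(2)) = 24046 - 1*12 = 24046 - 12 = 24034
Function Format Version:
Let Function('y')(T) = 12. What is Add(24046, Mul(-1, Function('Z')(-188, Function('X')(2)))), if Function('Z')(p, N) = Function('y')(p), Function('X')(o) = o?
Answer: 24034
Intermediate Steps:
Function('Z')(p, N) = 12
Add(24046, Mul(-1, Function('Z')(-188, Function('X')(2)))) = Add(24046, Mul(-1, 12)) = Add(24046, -12) = 24034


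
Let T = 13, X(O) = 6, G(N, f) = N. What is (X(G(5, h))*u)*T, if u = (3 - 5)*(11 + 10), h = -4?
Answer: -3276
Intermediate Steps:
u = -42 (u = -2*21 = -42)
(X(G(5, h))*u)*T = (6*(-42))*13 = -252*13 = -3276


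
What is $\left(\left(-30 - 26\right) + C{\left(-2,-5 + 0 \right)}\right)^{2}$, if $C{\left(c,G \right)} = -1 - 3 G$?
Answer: $1764$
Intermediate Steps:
$\left(\left(-30 - 26\right) + C{\left(-2,-5 + 0 \right)}\right)^{2} = \left(\left(-30 - 26\right) - \left(1 + 3 \left(-5 + 0\right)\right)\right)^{2} = \left(-56 - -14\right)^{2} = \left(-56 + \left(-1 + 15\right)\right)^{2} = \left(-56 + 14\right)^{2} = \left(-42\right)^{2} = 1764$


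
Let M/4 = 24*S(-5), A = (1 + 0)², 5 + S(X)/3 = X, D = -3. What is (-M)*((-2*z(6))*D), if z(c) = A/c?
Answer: 2880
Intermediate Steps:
S(X) = -15 + 3*X
A = 1 (A = 1² = 1)
z(c) = 1/c
M = -2880 (M = 4*(24*(-15 + 3*(-5))) = 4*(24*(-15 - 15)) = 4*(24*(-30)) = 4*(-720) = -2880)
(-M)*((-2*z(6))*D) = (-1*(-2880))*(-2/6*(-3)) = 2880*(-2*⅙*(-3)) = 2880*(-⅓*(-3)) = 2880*1 = 2880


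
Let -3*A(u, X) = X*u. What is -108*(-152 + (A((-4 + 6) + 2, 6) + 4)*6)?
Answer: 19008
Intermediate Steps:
A(u, X) = -X*u/3
-108*(-152 + (A((-4 + 6) + 2, 6) + 4)*6) = -108*(-152 + (-⅓*6*((-4 + 6) + 2) + 4)*6) = -108*(-152 + (-⅓*6*(2 + 2) + 4)*6) = -108*(-152 + (-⅓*6*4 + 4)*6) = -108*(-152 + (-8 + 4)*6) = -108*(-152 - 4*6) = -108*(-152 - 24) = -108*(-176) = 19008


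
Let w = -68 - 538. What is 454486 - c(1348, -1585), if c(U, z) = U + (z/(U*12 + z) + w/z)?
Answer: 10479596114509/23126735 ≈ 4.5314e+5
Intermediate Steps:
w = -606
c(U, z) = U - 606/z + z/(z + 12*U) (c(U, z) = U + (z/(U*12 + z) - 606/z) = U + (z/(12*U + z) - 606/z) = U + (z/(z + 12*U) - 606/z) = U + (-606/z + z/(z + 12*U)) = U - 606/z + z/(z + 12*U))
454486 - c(1348, -1585) = 454486 - ((-1585)² - 7272*1348 - 606*(-1585) + 1348*(-1585)² + 12*(-1585)*1348²)/((-1585)*(-1585 + 12*1348)) = 454486 - (-1)*(2512225 - 9802656 + 960510 + 1348*2512225 + 12*(-1585)*1817104)/(1585*(-1585 + 16176)) = 454486 - (-1)*(2512225 - 9802656 + 960510 + 3386479300 - 34561318080)/(1585*14591) = 454486 - (-1)*(-31181168701)/(1585*14591) = 454486 - 1*31181168701/23126735 = 454486 - 31181168701/23126735 = 10479596114509/23126735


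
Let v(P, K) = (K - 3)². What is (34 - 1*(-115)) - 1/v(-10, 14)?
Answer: 18028/121 ≈ 148.99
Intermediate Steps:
v(P, K) = (-3 + K)²
(34 - 1*(-115)) - 1/v(-10, 14) = (34 - 1*(-115)) - 1/((-3 + 14)²) = (34 + 115) - 1/(11²) = 149 - 1/121 = 18028/121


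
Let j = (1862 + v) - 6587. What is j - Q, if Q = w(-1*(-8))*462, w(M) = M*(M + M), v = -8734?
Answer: -72595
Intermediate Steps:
w(M) = 2*M**2 (w(M) = M*(2*M) = 2*M**2)
Q = 59136 (Q = (2*(-1*(-8))**2)*462 = (2*8**2)*462 = (2*64)*462 = 128*462 = 59136)
j = -13459 (j = (1862 - 8734) - 6587 = -6872 - 6587 = -13459)
j - Q = -13459 - 1*59136 = -13459 - 59136 = -72595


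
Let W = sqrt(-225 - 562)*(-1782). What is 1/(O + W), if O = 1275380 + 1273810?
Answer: 424865/1083478132248 + 99*I*sqrt(787)/361159377416 ≈ 3.9213e-7 + 7.6899e-9*I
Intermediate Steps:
W = -1782*I*sqrt(787) (W = sqrt(-787)*(-1782) = (I*sqrt(787))*(-1782) = -1782*I*sqrt(787) ≈ -49991.0*I)
O = 2549190
1/(O + W) = 1/(2549190 - 1782*I*sqrt(787))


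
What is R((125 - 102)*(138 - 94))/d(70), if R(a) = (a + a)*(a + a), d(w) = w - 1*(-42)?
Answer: 256036/7 ≈ 36577.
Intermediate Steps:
d(w) = 42 + w (d(w) = w + 42 = 42 + w)
R(a) = 4*a**2 (R(a) = (2*a)*(2*a) = 4*a**2)
R((125 - 102)*(138 - 94))/d(70) = (4*((125 - 102)*(138 - 94))**2)/(42 + 70) = (4*(23*44)**2)/112 = (4*1012**2)*(1/112) = (4*1024144)*(1/112) = 4096576*(1/112) = 256036/7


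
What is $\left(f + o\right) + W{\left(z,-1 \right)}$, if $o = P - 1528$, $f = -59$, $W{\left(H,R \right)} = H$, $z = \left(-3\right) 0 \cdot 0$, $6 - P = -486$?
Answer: $-1095$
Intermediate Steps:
$P = 492$ ($P = 6 - -486 = 6 + 486 = 492$)
$z = 0$ ($z = 0 \cdot 0 = 0$)
$o = -1036$ ($o = 492 - 1528 = -1036$)
$\left(f + o\right) + W{\left(z,-1 \right)} = \left(-59 - 1036\right) + 0 = -1095 + 0 = -1095$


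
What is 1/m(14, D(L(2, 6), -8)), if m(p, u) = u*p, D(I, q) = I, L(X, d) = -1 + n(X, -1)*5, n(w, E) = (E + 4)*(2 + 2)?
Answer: 1/826 ≈ 0.0012107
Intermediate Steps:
n(w, E) = 16 + 4*E (n(w, E) = (4 + E)*4 = 16 + 4*E)
L(X, d) = 59 (L(X, d) = -1 + (16 + 4*(-1))*5 = -1 + (16 - 4)*5 = -1 + 12*5 = -1 + 60 = 59)
m(p, u) = p*u
1/m(14, D(L(2, 6), -8)) = 1/(14*59) = 1/826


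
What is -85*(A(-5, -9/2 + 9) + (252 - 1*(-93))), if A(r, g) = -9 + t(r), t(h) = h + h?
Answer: -27710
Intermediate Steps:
t(h) = 2*h
A(r, g) = -9 + 2*r
-85*(A(-5, -9/2 + 9) + (252 - 1*(-93))) = -85*((-9 + 2*(-5)) + (252 - 1*(-93))) = -85*((-9 - 10) + (252 + 93)) = -85*(-19 + 345) = -85*326 = -27710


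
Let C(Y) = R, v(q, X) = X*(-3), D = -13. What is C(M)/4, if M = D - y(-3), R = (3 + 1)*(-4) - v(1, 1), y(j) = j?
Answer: -13/4 ≈ -3.2500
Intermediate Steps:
v(q, X) = -3*X
R = -13 (R = (3 + 1)*(-4) - (-3) = 4*(-4) - 1*(-3) = -16 + 3 = -13)
M = -10 (M = -13 - 1*(-3) = -13 + 3 = -10)
C(Y) = -13
C(M)/4 = -13/4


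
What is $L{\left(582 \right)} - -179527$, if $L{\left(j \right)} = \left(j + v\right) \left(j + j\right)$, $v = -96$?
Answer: $745231$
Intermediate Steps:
$L{\left(j \right)} = 2 j \left(-96 + j\right)$ ($L{\left(j \right)} = \left(j - 96\right) \left(j + j\right) = \left(-96 + j\right) 2 j = 2 j \left(-96 + j\right)$)
$L{\left(582 \right)} - -179527 = 2 \cdot 582 \left(-96 + 582\right) - -179527 = 2 \cdot 582 \cdot 486 + 179527 = 565704 + 179527 = 745231$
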